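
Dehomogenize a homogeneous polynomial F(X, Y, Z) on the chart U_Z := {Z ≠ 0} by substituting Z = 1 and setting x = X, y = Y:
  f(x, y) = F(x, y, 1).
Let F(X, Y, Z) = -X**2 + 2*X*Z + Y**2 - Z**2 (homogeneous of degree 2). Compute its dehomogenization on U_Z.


f(x, y) = -x**2 + 2*x + y**2 - 1

On U_Z we set Z = 1. Each monomial c·X^i·Y^j·Z^k in F becomes c·x^i·y^j·1^k = c·x^i·y^j.
Substituting Z = 1: F(X, Y, 1) = -x**2 + 2*x + y**2 - 1.
Note: deg(f) ≤ deg(F) = 2; strict inequality happens when F is divisible by Z (lost terms).


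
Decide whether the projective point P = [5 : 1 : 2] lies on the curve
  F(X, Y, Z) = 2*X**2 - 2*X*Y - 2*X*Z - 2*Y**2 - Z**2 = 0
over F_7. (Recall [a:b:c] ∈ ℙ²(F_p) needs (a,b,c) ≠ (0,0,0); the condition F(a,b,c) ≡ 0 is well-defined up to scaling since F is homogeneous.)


F(5,1,2) ≡ 0 (mod 7); P is on the curve.

Evaluate F(5, 1, 2) term-by-term (mod 7).
  2*X**2 ↦ 2·25·1·1 = 50
  -2*X*Y ↦ -2·5·1·1 = -10
  -2*X*Z ↦ -2·5·1·2 = -20
  -2*Y**2 ↦ -2·1·1·1 = -2
  -Z**2 ↦ -1·1·1·4 = -4
Sum: F(5, 1, 2) = (50) + (-10) + (-20) + (-2) + (-4) = 14.
Reducing mod 7: 14 ≡ 0 (mod 7).
Since F(a, b, c) ≡ 0 (mod 7), P lies on the curve.


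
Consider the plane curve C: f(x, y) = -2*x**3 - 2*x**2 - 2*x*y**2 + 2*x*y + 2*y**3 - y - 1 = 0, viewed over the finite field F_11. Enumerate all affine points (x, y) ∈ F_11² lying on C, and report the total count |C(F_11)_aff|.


Affine F_11-points: {(0, 1), (4, 8), (5, 4), (6, 7), (7, 10), (8, 4), (10, 1)}; count = 7.

For each of the 121 pairs (x, y) ∈ F_11², evaluate f(x, y) mod 11. Record the zeros.
  x = 0: [0↦10, 1↦0, 2↦2, 3↦6, 4↦2, 5↦2, 6↦7, 7↦7, 8↦3, 9↦7, 10↦9]  zeros at y ∈ {1}
  x = 1: [0↦6, 1↦7, 2↦5, 3↦1, 4↦7, 5↦2, 6↦9, 7↦7, 8↦8, 9↦2, 10↦1]  zeros at y ∈ ∅
  x = 2: [0↦8, 1↦9, 2↦3, 3↦2, 4↦7, 5↦8, 6↦6, 7↦2, 8↦8, 9↦3, 10↦10]  zeros at y ∈ ∅
  x = 3: [0↦4, 1↦5, 2↦6, 3↦8, 4↦1, 5↦8, 6↦8, 7↦2, 8↦2, 9↦9, 10↦2]  zeros at y ∈ ∅
  x = 4: [0↦4, 1↦5, 2↦2, 3↦7, 4↦10, 5↦1, 6↦3, 7↦6, 8↦0, 9↦8, 10↦9]  zeros at y ∈ {8}
  x = 5: [0↦7, 1↦8, 2↦1, 3↦9, 4↦0, 5↦8, 6↦1, 7↦2, 8↦1, 9↦10, 10↦8]  zeros at y ∈ {4}
  x = 6: [0↦1, 1↦2, 2↦2, 3↦2, 4↦3, 5↦6, 6↦1, 7↦0, 8↦4, 9↦3, 10↦9]  zeros at y ∈ {7}
  x = 7: [0↦7, 1↦8, 2↦4, 3↦7, 4↦7, 5↦5, 6↦2, 7↦10, 8↦8, 9↦8, 10↦0]  zeros at y ∈ {10}
  x = 8: [0↦2, 1↦3, 2↦6, 3↦1, 4↦0, 5↦4, 6↦3, 7↦9, 8↦1, 9↦2, 10↦2]  zeros at y ∈ {4}
  x = 9: [0↦7, 1↦8, 2↦7, 3↦5, 4↦3, 5↦2, 6↦3, 7↦7, 8↦4, 9↦6, 10↦3]  zeros at y ∈ ∅
  x = 10: [0↦10, 1↦0, 2↦6, 3↦7, 4↦4, 5↦9, 6↦1, 7↦3, 8↦5, 9↦8, 10↦2]  zeros at y ∈ {1}
Collecting zeros: affine points = {(0, 1), (4, 8), (5, 4), (6, 7), (7, 10), (8, 4), (10, 1)}.
Total count |C(F_11)_aff| = 7.


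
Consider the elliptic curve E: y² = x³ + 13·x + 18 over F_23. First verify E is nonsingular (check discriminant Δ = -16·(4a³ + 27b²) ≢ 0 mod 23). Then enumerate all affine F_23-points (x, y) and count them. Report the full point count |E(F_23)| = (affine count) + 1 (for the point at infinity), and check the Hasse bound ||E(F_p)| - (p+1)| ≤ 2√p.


Affine points = {(0, 8), (0, 15), (1, 3), (1, 20), (2, 11), (2, 12), (5, 1), (5, 22), (6, 6), (6, 17), (8, 6), (8, 17), (9, 6), (9, 17), (12, 4), (12, 19), (14, 0), (15, 0), (17, 0), (18, 9), (18, 14), (22, 2), (22, 21)}; affine count = 23; |E(F_23)| = 24.

Discriminant check: Δ ∝ 4a³ + 27b² = 4·13³ + 27·18² = 4·2197 + 27·324 ≡ 10 (mod 23). Nonzero ⇒ E is nonsingular.
For each x ∈ F_23, compute rhs = x³ + 13·x + 18 mod 23, then count y ∈ F_23 with y² ≡ rhs.
  x = 0: rhs = 18, matching y values: 8, 15 (2 points).
  x = 1: rhs = 9, matching y values: 3, 20 (2 points).
  x = 2: rhs = 6, matching y values: 11, 12 (2 points).
  x = 3: rhs = 15, matching y values: none (0 points).
  x = 4: rhs = 19, matching y values: none (0 points).
  x = 5: rhs = 1, matching y values: 1, 22 (2 points).
  x = 6: rhs = 13, matching y values: 6, 17 (2 points).
  x = 7: rhs = 15, matching y values: none (0 points).
  x = 8: rhs = 13, matching y values: 6, 17 (2 points).
  x = 9: rhs = 13, matching y values: 6, 17 (2 points).
  x = 10: rhs = 21, matching y values: none (0 points).
  x = 11: rhs = 20, matching y values: none (0 points).
  x = 12: rhs = 16, matching y values: 4, 19 (2 points).
  x = 13: rhs = 15, matching y values: none (0 points).
  x = 14: rhs = 0, matching y values: 0 (1 points).
  x = 15: rhs = 0, matching y values: 0 (1 points).
  x = 16: rhs = 21, matching y values: none (0 points).
  x = 17: rhs = 0, matching y values: 0 (1 points).
  x = 18: rhs = 12, matching y values: 9, 14 (2 points).
  x = 19: rhs = 17, matching y values: none (0 points).
  x = 20: rhs = 21, matching y values: none (0 points).
  x = 21: rhs = 7, matching y values: none (0 points).
  x = 22: rhs = 4, matching y values: 2, 21 (2 points).
Total affine count: 23.
Full point count |E(F_23)| = 23 + 1 = 24.
Hasse bound: |24 − (23+1)| = |0| = 0 ≤ 2√23 ≈ 9.5917 ✓.


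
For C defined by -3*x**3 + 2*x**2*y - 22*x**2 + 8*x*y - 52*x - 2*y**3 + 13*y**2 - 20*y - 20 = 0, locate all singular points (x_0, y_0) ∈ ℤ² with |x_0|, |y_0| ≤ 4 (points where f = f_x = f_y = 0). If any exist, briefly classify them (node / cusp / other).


Singular points: {(-2, 2)}; classification: cusp.

Compute partial derivatives:
  f_x = -9*x**2 + 4*x*y - 44*x + 8*y - 52.
  f_y = 2*x**2 + 8*x - 6*y**2 + 26*y - 20.
Scan x_0 ∈ {−4, ..., 4}. For each x_0, f_y(x_0, y) is a polynomial in y; find its integer roots y ∈ {−4, ..., 4}, then test f_x and f at those candidates.
  x = -4: f_y(-4, y) = -6*y**2 + 26*y - 20; vanishes at y ∈ {1}. (-4, 1): f_x = -28 ≠ 0.
  x = -3: f_y(-3, y) = -6*y**2 + 26*y - 26; no integer root y with |y| ≤ 4.
  x = -2: f_y(-2, y) = -6*y**2 + 26*y - 28; vanishes at y ∈ {2}. (-2, 2): f_x = 0, f = 0 — SINGULAR.
  x = -1: f_y(-1, y) = -6*y**2 + 26*y - 26; no integer root y with |y| ≤ 4.
  x = 0: f_y(0, y) = -6*y**2 + 26*y - 20; vanishes at y ∈ {1}. (0, 1): f_x = -44 ≠ 0.
  x = 1: f_y(1, y) = -6*y**2 + 26*y - 10; no integer root y with |y| ≤ 4.
  x = 2: f_y(2, y) = -6*y**2 + 26*y + 4; no integer root y with |y| ≤ 4.
  x = 3: f_y(3, y) = -6*y**2 + 26*y + 22; no integer root y with |y| ≤ 4.
  x = 4: f_y(4, y) = -6*y**2 + 26*y + 44; no integer root y with |y| ≤ 4.
Only singular point on the grid: (-2, 2).
Classify: substitute x = -2 + u, y = 2 + v and expand: f = -3*u**3 + 2*u**2*v - 2*v**3 + v**2.
No constant or linear terms (consistent with a singular point). Quadratic part: v**2. Cubic part: -3*u**3 + 2*u**2*v - 2*v**3.
The quadratic part v**2 is a perfect square, so there is a single (double) tangent line v = 0, i.e. y = 2. Restricting the cubic part to that line (v = 0) leaves -3*u**3 ≠ 0, so f is not divisible by v and the branch is v² ≈ 3*u**3 to lowest order — this is a cusp.
Classification: cusp.


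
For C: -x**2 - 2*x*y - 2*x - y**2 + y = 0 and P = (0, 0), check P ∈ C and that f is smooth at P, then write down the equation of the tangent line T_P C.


Tangent line at P: -2*x + y = 0.

Step 1: f(0, 0) = 0, so P lies on C.
Step 2: partial derivatives
  f_x(x, y) = -2*x - 2*y - 2, f_y(x, y) = -2*x - 2*y + 1.
  f_x(P) = -2, f_y(P) = 1 (gradient nonzero, so P is smooth).
Step 3: tangent line at P: -2·(x − 0) + 1·(y − 0) = 0.
Expanding: -2*x + y = 0.


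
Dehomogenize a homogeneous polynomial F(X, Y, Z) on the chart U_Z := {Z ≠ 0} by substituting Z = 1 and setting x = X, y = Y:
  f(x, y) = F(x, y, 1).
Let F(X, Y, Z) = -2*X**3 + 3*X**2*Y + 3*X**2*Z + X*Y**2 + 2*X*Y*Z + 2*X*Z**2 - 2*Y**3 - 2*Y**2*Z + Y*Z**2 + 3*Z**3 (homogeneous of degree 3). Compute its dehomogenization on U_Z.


f(x, y) = -2*x**3 + 3*x**2*y + 3*x**2 + x*y**2 + 2*x*y + 2*x - 2*y**3 - 2*y**2 + y + 3

On U_Z we set Z = 1. Each monomial c·X^i·Y^j·Z^k in F becomes c·x^i·y^j·1^k = c·x^i·y^j.
Substituting Z = 1: F(X, Y, 1) = -2*x**3 + 3*x**2*y + 3*x**2 + x*y**2 + 2*x*y + 2*x - 2*y**3 - 2*y**2 + y + 3.
Note: deg(f) ≤ deg(F) = 3; strict inequality happens when F is divisible by Z (lost terms).


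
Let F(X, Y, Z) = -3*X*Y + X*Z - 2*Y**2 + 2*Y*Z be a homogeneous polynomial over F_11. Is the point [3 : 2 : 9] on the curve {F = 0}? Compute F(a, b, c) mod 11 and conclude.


F(3,2,9) ≡ 4 (mod 11); P is NOT on the curve.

Evaluate F(3, 2, 9) term-by-term (mod 11).
  -3*X*Y ↦ -3·3·2·1 = -18
  X*Z ↦ 1·3·1·9 = 27
  -2*Y**2 ↦ -2·1·4·1 = -8
  2*Y*Z ↦ 2·1·2·9 = 36
Sum: F(3, 2, 9) = (-18) + (27) + (-8) + (36) = 37.
Reducing mod 11: 37 ≡ 4 (mod 11).
Since F(a, b, c) ≡ 4 ≠ 0 (mod 11), P does NOT lie on the curve.


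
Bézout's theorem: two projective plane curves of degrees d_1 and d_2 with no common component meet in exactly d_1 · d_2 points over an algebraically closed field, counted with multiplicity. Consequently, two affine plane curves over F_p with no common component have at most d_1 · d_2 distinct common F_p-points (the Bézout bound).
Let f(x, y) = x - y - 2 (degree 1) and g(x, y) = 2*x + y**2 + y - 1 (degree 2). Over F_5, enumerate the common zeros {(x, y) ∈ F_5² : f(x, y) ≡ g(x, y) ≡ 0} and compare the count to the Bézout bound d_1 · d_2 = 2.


Common zeros: ∅; count = 0; Bézout bound = 2.

deg(f) = 1, deg(g) = 2, so Bézout bound = 2.
Scan x ∈ F_5. For each x, list the y ∈ F_5 with f(x, y) ≡ 0 and those with g(x, y) ≡ 0 (mod 5); the common zeros in that column are the intersection.
  x = 0: f ≡ 0 at y ∈ {3}; g ≡ 0 at y ∈ {2}; common: ∅.
  x = 1: f ≡ 0 at y ∈ {4}; g ≡ 0 at y ∈ ∅; common: ∅.
  x = 2: f ≡ 0 at y ∈ {0}; g ≡ 0 at y ∈ {1, 3}; common: ∅.
  x = 3: f ≡ 0 at y ∈ {1}; g ≡ 0 at y ∈ {0, 4}; common: ∅.
  x = 4: f ≡ 0 at y ∈ {2}; g ≡ 0 at y ∈ ∅; common: ∅.
Collecting: common zeros = ∅, so the count is 0.
Comparison with the Bézout bound: 0 ≤ 2 = deg(f)·deg(g), as expected for curves with no common component (the affine F_5-count falls short of the bound because intersections may lie at infinity, over extension fields, or carry multiplicity).


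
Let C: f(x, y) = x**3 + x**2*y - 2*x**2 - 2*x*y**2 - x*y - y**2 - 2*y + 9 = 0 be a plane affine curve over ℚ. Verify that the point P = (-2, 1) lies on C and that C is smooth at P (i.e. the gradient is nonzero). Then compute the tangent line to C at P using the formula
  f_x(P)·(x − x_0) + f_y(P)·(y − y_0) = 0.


Tangent line at P: 13*x + 10*y + 16 = 0.

Step 1: f(-2, 1) = 0, so P lies on C.
Step 2: partial derivatives
  f_x(x, y) = 3*x**2 + 2*x*y - 4*x - 2*y**2 - y, f_y(x, y) = x**2 - 4*x*y - x - 2*y - 2.
  f_x(P) = 13, f_y(P) = 10 (gradient nonzero, so P is smooth).
Step 3: tangent line at P: 13·(x − -2) + 10·(y − 1) = 0.
Expanding: 13*x + 10*y + 16 = 0.


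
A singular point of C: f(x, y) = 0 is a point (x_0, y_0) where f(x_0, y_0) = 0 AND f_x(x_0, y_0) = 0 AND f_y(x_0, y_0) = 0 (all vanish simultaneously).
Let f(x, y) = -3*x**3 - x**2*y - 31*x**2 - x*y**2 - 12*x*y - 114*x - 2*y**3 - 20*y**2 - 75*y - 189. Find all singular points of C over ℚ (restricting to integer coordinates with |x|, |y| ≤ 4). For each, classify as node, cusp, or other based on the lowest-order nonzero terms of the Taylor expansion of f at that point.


Singular points: {(-3, -3)}; classification: node.

Compute partial derivatives:
  f_x = -9*x**2 - 2*x*y - 62*x - y**2 - 12*y - 114.
  f_y = -x**2 - 2*x*y - 12*x - 6*y**2 - 40*y - 75.
Scan x_0 ∈ {−4, ..., 4}. For each x_0, f_y(x_0, y) is a polynomial in y; find its integer roots y ∈ {−4, ..., 4}, then test f_x and f at those candidates.
  x = -4: f_y(-4, y) = -6*y**2 - 32*y - 43; no integer root y with |y| ≤ 4.
  x = -3: f_y(-3, y) = -6*y**2 - 34*y - 48; vanishes at y ∈ {-3}. (-3, -3): f_x = 0, f = 0 — SINGULAR.
  x = -2: f_y(-2, y) = -6*y**2 - 36*y - 55; no integer root y with |y| ≤ 4.
  x = -1: f_y(-1, y) = -6*y**2 - 38*y - 64; no integer root y with |y| ≤ 4.
  x = 0: f_y(0, y) = -6*y**2 - 40*y - 75; no integer root y with |y| ≤ 4.
  x = 1: f_y(1, y) = -6*y**2 - 42*y - 88; no integer root y with |y| ≤ 4.
  x = 2: f_y(2, y) = -6*y**2 - 44*y - 103; no integer root y with |y| ≤ 4.
  x = 3: f_y(3, y) = -6*y**2 - 46*y - 120; no integer root y with |y| ≤ 4.
  x = 4: f_y(4, y) = -6*y**2 - 48*y - 139; no integer root y with |y| ≤ 4.
Only singular point on the grid: (-3, -3).
Classify: substitute x = -3 + u, y = -3 + v and expand: f = -3*u**3 - u**2*v - u**2 - u*v**2 - 2*v**3 + v**2.
No constant or linear terms (consistent with a singular point). Quadratic part: -u**2 + v**2. Cubic part: -3*u**3 - u**2*v - u*v**2 - 2*v**3.
The quadratic part v**2 - u**2 = (v − u)(v + u) splits into two distinct linear factors, so there are two distinct tangent lines y − -3 = ±(x − -3) — this is a node (ordinary double point).
Classification: node.


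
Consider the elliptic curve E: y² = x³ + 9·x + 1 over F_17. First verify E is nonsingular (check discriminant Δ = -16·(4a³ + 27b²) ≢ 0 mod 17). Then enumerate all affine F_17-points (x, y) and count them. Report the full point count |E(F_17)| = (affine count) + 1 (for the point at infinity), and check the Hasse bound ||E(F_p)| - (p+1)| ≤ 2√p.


Affine points = {(0, 1), (0, 16), (3, 2), (3, 15), (4, 4), (4, 13), (5, 1), (5, 16), (6, 4), (6, 13), (7, 4), (7, 13), (12, 1), (12, 16), (14, 7), (14, 10), (15, 3), (15, 14), (16, 5), (16, 12)}; affine count = 20; |E(F_17)| = 21.

Discriminant check: Δ ∝ 4a³ + 27b² = 4·9³ + 27·1² = 4·729 + 27·1 ≡ 2 (mod 17). Nonzero ⇒ E is nonsingular.
For each x ∈ F_17, compute rhs = x³ + 9·x + 1 mod 17, then count y ∈ F_17 with y² ≡ rhs.
  x = 0: rhs = 1, matching y values: 1, 16 (2 points).
  x = 1: rhs = 11, matching y values: none (0 points).
  x = 2: rhs = 10, matching y values: none (0 points).
  x = 3: rhs = 4, matching y values: 2, 15 (2 points).
  x = 4: rhs = 16, matching y values: 4, 13 (2 points).
  x = 5: rhs = 1, matching y values: 1, 16 (2 points).
  x = 6: rhs = 16, matching y values: 4, 13 (2 points).
  x = 7: rhs = 16, matching y values: 4, 13 (2 points).
  x = 8: rhs = 7, matching y values: none (0 points).
  x = 9: rhs = 12, matching y values: none (0 points).
  x = 10: rhs = 3, matching y values: none (0 points).
  x = 11: rhs = 3, matching y values: none (0 points).
  x = 12: rhs = 1, matching y values: 1, 16 (2 points).
  x = 13: rhs = 3, matching y values: none (0 points).
  x = 14: rhs = 15, matching y values: 7, 10 (2 points).
  x = 15: rhs = 9, matching y values: 3, 14 (2 points).
  x = 16: rhs = 8, matching y values: 5, 12 (2 points).
Total affine count: 20.
Full point count |E(F_17)| = 20 + 1 = 21.
Hasse bound: |21 − (17+1)| = |3| = 3 ≤ 2√17 ≈ 8.2462 ✓.


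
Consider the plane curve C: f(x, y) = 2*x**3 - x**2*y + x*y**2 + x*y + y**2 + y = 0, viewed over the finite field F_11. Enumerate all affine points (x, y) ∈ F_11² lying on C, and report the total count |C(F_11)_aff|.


Affine F_11-points: {(0, 0), (0, 10), (4, 5), (4, 6), (5, 6), (5, 10), (6, 5), (6, 7), (9, 1), (9, 5), (10, 9)}; count = 11.

For each of the 121 pairs (x, y) ∈ F_11², evaluate f(x, y) mod 11. Record the zeros.
  x = 0: [0↦0, 1↦2, 2↦6, 3↦1, 4↦9, 5↦8, 6↦9, 7↦1, 8↦6, 9↦2, 10↦0]  zeros at y ∈ {0, 10}
  x = 1: [0↦2, 1↦5, 2↦1, 3↦1, 4↦5, 5↦2, 6↦3, 7↦8, 8↦6, 9↦8, 10↦3]  zeros at y ∈ ∅
  x = 2: [0↦5, 1↦7, 2↦4, 3↦7, 4↦5, 5↦9, 6↦8, 7↦2, 8↦2, 9↦8, 10↦9]  zeros at y ∈ ∅
  x = 3: [0↦10, 1↦9, 2↦5, 3↦9, 4↦10, 5↦8, 6↦3, 7↦6, 8↦6, 9↦3, 10↦8]  zeros at y ∈ ∅
  x = 4: [0↦7, 1↦1, 2↦5, 3↦8, 4↦10, 5↦0, 6↦0, 7↦10, 8↦8, 9↦5, 10↦1]  zeros at y ∈ {5, 6}
  x = 5: [0↦8, 1↦6, 2↦5, 3↦5, 4↦6, 5↦8, 6↦0, 7↦4, 8↦9, 9↦4, 10↦0]  zeros at y ∈ {6, 10}
  x = 6: [0↦3, 1↦3, 2↦6, 3↦1, 4↦10, 5↦0, 6↦4, 7↦0, 8↦10, 9↦1, 10↦6]  zeros at y ∈ {5, 7}
  x = 7: [0↦4, 1↦4, 2↦9, 3↦8, 4↦1, 5↦10, 6↦2, 7↦10, 8↦1, 9↦8, 10↦9]  zeros at y ∈ ∅
  x = 8: [0↦1, 1↦10, 2↦4, 3↦5, 4↦2, 5↦6, 6↦6, 7↦2, 8↦5, 9↦4, 10↦10]  zeros at y ∈ ∅
  x = 9: [0↦6, 1↦0, 2↦3, 3↦4, 4↦3, 5↦0, 6↦6, 7↦10, 8↦1, 9↦1, 10↦10]  zeros at y ∈ {1, 5}
  x = 10: [0↦9, 1↦8, 2↦7, 3↦6, 4↦5, 5↦4, 6↦3, 7↦2, 8↦1, 9↦0, 10↦10]  zeros at y ∈ {9}
Collecting zeros: affine points = {(0, 0), (0, 10), (4, 5), (4, 6), (5, 6), (5, 10), (6, 5), (6, 7), (9, 1), (9, 5), (10, 9)}.
Total count |C(F_11)_aff| = 11.


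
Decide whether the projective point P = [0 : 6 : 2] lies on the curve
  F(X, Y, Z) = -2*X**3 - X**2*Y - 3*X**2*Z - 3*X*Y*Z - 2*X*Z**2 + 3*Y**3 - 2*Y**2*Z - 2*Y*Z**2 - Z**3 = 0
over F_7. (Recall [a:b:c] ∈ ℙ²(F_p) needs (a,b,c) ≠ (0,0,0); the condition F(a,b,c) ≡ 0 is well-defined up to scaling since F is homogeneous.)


F(0,6,2) ≡ 0 (mod 7); P is on the curve.

Evaluate F(0, 6, 2) term-by-term (mod 7).
  -2*X**3 ↦ -2·0·1·1 = 0
  -X**2*Y ↦ -1·0·6·1 = 0
  -3*X**2*Z ↦ -3·0·1·2 = 0
  -3*X*Y*Z ↦ -3·0·6·2 = 0
  -2*X*Z**2 ↦ -2·0·1·4 = 0
  3*Y**3 ↦ 3·1·216·1 = 648
  -2*Y**2*Z ↦ -2·1·36·2 = -144
  -2*Y*Z**2 ↦ -2·1·6·4 = -48
  -Z**3 ↦ -1·1·1·8 = -8
Sum: F(0, 6, 2) = (0) + (0) + (0) + (0) + (0) + (648) + (-144) + (-48) + (-8) = 448.
Reducing mod 7: 448 ≡ 0 (mod 7).
Since F(a, b, c) ≡ 0 (mod 7), P lies on the curve.


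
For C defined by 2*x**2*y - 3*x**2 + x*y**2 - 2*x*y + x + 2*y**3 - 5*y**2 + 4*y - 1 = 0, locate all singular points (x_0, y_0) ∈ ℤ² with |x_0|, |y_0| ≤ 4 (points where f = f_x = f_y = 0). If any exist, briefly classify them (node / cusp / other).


Singular points: {(0, 1)}; classification: node.

Compute partial derivatives:
  f_x = 4*x*y - 6*x + y**2 - 2*y + 1.
  f_y = 2*x**2 + 2*x*y - 2*x + 6*y**2 - 10*y + 4.
Scan x_0 ∈ {−4, ..., 4}. For each x_0, f_y(x_0, y) is a polynomial in y; find its integer roots y ∈ {−4, ..., 4}, then test f_x and f at those candidates.
  x = -4: f_y(-4, y) = 6*y**2 - 18*y + 44; no integer root y with |y| ≤ 4.
  x = -3: f_y(-3, y) = 6*y**2 - 16*y + 28; no integer root y with |y| ≤ 4.
  x = -2: f_y(-2, y) = 6*y**2 - 14*y + 16; no integer root y with |y| ≤ 4.
  x = -1: f_y(-1, y) = 6*y**2 - 12*y + 8; no integer root y with |y| ≤ 4.
  x = 0: f_y(0, y) = 6*y**2 - 10*y + 4; vanishes at y ∈ {1}. (0, 1): f_x = 0, f = 0 — SINGULAR.
  x = 1: f_y(1, y) = 6*y**2 - 8*y + 4; no integer root y with |y| ≤ 4.
  x = 2: f_y(2, y) = 6*y**2 - 6*y + 8; no integer root y with |y| ≤ 4.
  x = 3: f_y(3, y) = 6*y**2 - 4*y + 16; no integer root y with |y| ≤ 4.
  x = 4: f_y(4, y) = 6*y**2 - 2*y + 28; no integer root y with |y| ≤ 4.
Only singular point on the grid: (0, 1).
Classify: substitute x = 0 + u, y = 1 + v and expand: f = 2*u**2*v - u**2 + u*v**2 + 2*v**3 + v**2.
No constant or linear terms (consistent with a singular point). Quadratic part: -u**2 + v**2. Cubic part: 2*u**2*v + u*v**2 + 2*v**3.
The quadratic part v**2 - u**2 = (v − u)(v + u) splits into two distinct linear factors, so there are two distinct tangent lines y − 1 = ±(x − 0) — this is a node (ordinary double point).
Classification: node.


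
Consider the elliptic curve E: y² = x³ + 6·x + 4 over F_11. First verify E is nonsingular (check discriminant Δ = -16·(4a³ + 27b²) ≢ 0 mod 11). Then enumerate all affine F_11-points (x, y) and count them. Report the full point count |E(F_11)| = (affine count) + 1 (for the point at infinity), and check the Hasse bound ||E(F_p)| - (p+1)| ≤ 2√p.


Affine points = {(0, 2), (0, 9), (1, 0), (3, 4), (3, 7), (4, 2), (4, 9), (5, 4), (5, 7), (6, 5), (6, 6), (7, 2), (7, 9), (8, 5), (8, 6)}; affine count = 15; |E(F_11)| = 16.

Discriminant check: Δ ∝ 4a³ + 27b² = 4·6³ + 27·4² = 4·216 + 27·16 ≡ 9 (mod 11). Nonzero ⇒ E is nonsingular.
For each x ∈ F_11, compute rhs = x³ + 6·x + 4 mod 11, then count y ∈ F_11 with y² ≡ rhs.
  x = 0: rhs = 4, matching y values: 2, 9 (2 points).
  x = 1: rhs = 0, matching y values: 0 (1 points).
  x = 2: rhs = 2, matching y values: none (0 points).
  x = 3: rhs = 5, matching y values: 4, 7 (2 points).
  x = 4: rhs = 4, matching y values: 2, 9 (2 points).
  x = 5: rhs = 5, matching y values: 4, 7 (2 points).
  x = 6: rhs = 3, matching y values: 5, 6 (2 points).
  x = 7: rhs = 4, matching y values: 2, 9 (2 points).
  x = 8: rhs = 3, matching y values: 5, 6 (2 points).
  x = 9: rhs = 6, matching y values: none (0 points).
  x = 10: rhs = 8, matching y values: none (0 points).
Total affine count: 15.
Full point count |E(F_11)| = 15 + 1 = 16.
Hasse bound: |16 − (11+1)| = |4| = 4 ≤ 2√11 ≈ 6.6332 ✓.


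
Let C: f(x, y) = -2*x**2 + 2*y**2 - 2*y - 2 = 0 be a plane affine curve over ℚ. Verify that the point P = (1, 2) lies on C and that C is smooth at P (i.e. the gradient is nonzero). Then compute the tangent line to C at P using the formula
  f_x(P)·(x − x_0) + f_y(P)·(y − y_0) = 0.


Tangent line at P: -4*x + 6*y - 8 = 0.

Step 1: f(1, 2) = 0, so P lies on C.
Step 2: partial derivatives
  f_x(x, y) = -4*x, f_y(x, y) = 4*y - 2.
  f_x(P) = -4, f_y(P) = 6 (gradient nonzero, so P is smooth).
Step 3: tangent line at P: -4·(x − 1) + 6·(y − 2) = 0.
Expanding: -4*x + 6*y - 8 = 0.


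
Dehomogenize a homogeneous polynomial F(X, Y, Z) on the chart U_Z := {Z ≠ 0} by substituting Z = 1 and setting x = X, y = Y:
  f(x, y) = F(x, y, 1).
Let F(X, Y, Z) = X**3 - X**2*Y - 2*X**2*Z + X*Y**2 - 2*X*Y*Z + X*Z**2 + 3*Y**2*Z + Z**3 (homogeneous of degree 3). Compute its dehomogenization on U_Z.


f(x, y) = x**3 - x**2*y - 2*x**2 + x*y**2 - 2*x*y + x + 3*y**2 + 1

On U_Z we set Z = 1. Each monomial c·X^i·Y^j·Z^k in F becomes c·x^i·y^j·1^k = c·x^i·y^j.
Substituting Z = 1: F(X, Y, 1) = x**3 - x**2*y - 2*x**2 + x*y**2 - 2*x*y + x + 3*y**2 + 1.
Note: deg(f) ≤ deg(F) = 3; strict inequality happens when F is divisible by Z (lost terms).


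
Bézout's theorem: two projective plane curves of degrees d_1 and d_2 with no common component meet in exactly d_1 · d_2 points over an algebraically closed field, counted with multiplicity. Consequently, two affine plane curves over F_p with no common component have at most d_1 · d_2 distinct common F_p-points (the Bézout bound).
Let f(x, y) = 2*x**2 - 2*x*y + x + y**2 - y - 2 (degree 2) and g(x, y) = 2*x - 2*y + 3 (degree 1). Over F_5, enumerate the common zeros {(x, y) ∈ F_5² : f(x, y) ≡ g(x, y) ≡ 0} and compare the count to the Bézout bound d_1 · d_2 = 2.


Common zeros: {(0, 4)}; count = 1; Bézout bound = 2.

deg(f) = 2, deg(g) = 1, so Bézout bound = 2.
Scan x ∈ F_5. For each x, list the y ∈ F_5 with f(x, y) ≡ 0 and those with g(x, y) ≡ 0 (mod 5); the common zeros in that column are the intersection.
  x = 0: f ≡ 0 at y ∈ {2, 4}; g ≡ 0 at y ∈ {4}; common: {4}.
  x = 1: f ≡ 0 at y ∈ {4}; g ≡ 0 at y ∈ {0}; common: ∅.
  x = 2: f ≡ 0 at y ∈ ∅; g ≡ 0 at y ∈ {1}; common: ∅.
  x = 3: f ≡ 0 at y ∈ ∅; g ≡ 0 at y ∈ {2}; common: ∅.
  x = 4: f ≡ 0 at y ∈ {2}; g ≡ 0 at y ∈ {3}; common: ∅.
Collecting: common zeros = {(0, 4)}, so the count is 1.
Comparison with the Bézout bound: 1 ≤ 2 = deg(f)·deg(g), as expected for curves with no common component (the affine F_5-count falls short of the bound because intersections may lie at infinity, over extension fields, or carry multiplicity).


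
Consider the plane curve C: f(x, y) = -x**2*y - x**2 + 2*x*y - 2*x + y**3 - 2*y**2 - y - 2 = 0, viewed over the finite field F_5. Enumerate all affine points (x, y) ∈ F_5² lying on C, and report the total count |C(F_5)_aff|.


Affine F_5-points: {(1, 0), (1, 2), (2, 0), (3, 2), (3, 3), (4, 4)}; count = 6.

For each of the 25 pairs (x, y) ∈ F_5², evaluate f(x, y) mod 5. Record the zeros.
  x = 0: [0↦3, 1↦1, 2↦1, 3↦4, 4↦1]  zeros at y ∈ ∅
  x = 1: [0↦0, 1↦4, 2↦0, 3↦4, 4↦2]  zeros at y ∈ {0, 2}
  x = 2: [0↦0, 1↦3, 2↦3, 3↦1, 4↦3]  zeros at y ∈ {0}
  x = 3: [0↦3, 1↦3, 2↦0, 3↦0, 4↦4]  zeros at y ∈ {2, 3}
  x = 4: [0↦4, 1↦4, 2↦1, 3↦1, 4↦0]  zeros at y ∈ {4}
Collecting zeros: affine points = {(1, 0), (1, 2), (2, 0), (3, 2), (3, 3), (4, 4)}.
Total count |C(F_5)_aff| = 6.


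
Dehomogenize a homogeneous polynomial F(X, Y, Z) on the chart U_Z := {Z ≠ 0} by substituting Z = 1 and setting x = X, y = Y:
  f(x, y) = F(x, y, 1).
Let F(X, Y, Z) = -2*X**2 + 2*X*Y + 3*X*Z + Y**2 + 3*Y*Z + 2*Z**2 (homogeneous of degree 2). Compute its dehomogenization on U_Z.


f(x, y) = -2*x**2 + 2*x*y + 3*x + y**2 + 3*y + 2

On U_Z we set Z = 1. Each monomial c·X^i·Y^j·Z^k in F becomes c·x^i·y^j·1^k = c·x^i·y^j.
Substituting Z = 1: F(X, Y, 1) = -2*x**2 + 2*x*y + 3*x + y**2 + 3*y + 2.
Note: deg(f) ≤ deg(F) = 2; strict inequality happens when F is divisible by Z (lost terms).


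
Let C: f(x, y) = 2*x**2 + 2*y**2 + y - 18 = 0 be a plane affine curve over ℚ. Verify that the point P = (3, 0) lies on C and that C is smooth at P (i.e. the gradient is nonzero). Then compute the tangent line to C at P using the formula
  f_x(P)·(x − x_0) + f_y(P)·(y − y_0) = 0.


Tangent line at P: 12*x + y - 36 = 0.

Step 1: f(3, 0) = 0, so P lies on C.
Step 2: partial derivatives
  f_x(x, y) = 4*x, f_y(x, y) = 4*y + 1.
  f_x(P) = 12, f_y(P) = 1 (gradient nonzero, so P is smooth).
Step 3: tangent line at P: 12·(x − 3) + 1·(y − 0) = 0.
Expanding: 12*x + y - 36 = 0.


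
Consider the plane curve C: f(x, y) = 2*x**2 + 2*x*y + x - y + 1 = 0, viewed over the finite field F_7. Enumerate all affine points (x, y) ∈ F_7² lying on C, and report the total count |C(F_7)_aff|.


Affine F_7-points: {(0, 1), (1, 3), (2, 1), (3, 4), (5, 0), (6, 3)}; count = 6.

For each of the 49 pairs (x, y) ∈ F_7², evaluate f(x, y) mod 7. Record the zeros.
  x = 0: [0↦1, 1↦0, 2↦6, 3↦5, 4↦4, 5↦3, 6↦2]  zeros at y ∈ {1}
  x = 1: [0↦4, 1↦5, 2↦6, 3↦0, 4↦1, 5↦2, 6↦3]  zeros at y ∈ {3}
  x = 2: [0↦4, 1↦0, 2↦3, 3↦6, 4↦2, 5↦5, 6↦1]  zeros at y ∈ {1}
  x = 3: [0↦1, 1↦6, 2↦4, 3↦2, 4↦0, 5↦5, 6↦3]  zeros at y ∈ {4}
  x = 4: [0↦2, 1↦2, 2↦2, 3↦2, 4↦2, 5↦2, 6↦2]  zeros at y ∈ ∅
  x = 5: [0↦0, 1↦2, 2↦4, 3↦6, 4↦1, 5↦3, 6↦5]  zeros at y ∈ {0}
  x = 6: [0↦2, 1↦6, 2↦3, 3↦0, 4↦4, 5↦1, 6↦5]  zeros at y ∈ {3}
Collecting zeros: affine points = {(0, 1), (1, 3), (2, 1), (3, 4), (5, 0), (6, 3)}.
Total count |C(F_7)_aff| = 6.


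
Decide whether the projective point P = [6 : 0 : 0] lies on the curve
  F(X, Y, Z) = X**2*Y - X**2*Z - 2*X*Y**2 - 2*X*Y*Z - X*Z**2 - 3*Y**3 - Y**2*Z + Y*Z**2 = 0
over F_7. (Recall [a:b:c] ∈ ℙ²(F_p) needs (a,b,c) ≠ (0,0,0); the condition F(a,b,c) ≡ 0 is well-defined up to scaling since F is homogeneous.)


F(6,0,0) ≡ 0 (mod 7); P is on the curve.

Evaluate F(6, 0, 0) term-by-term (mod 7).
  X**2*Y ↦ 1·36·0·1 = 0
  -X**2*Z ↦ -1·36·1·0 = 0
  -2*X*Y**2 ↦ -2·6·0·1 = 0
  -2*X*Y*Z ↦ -2·6·0·0 = 0
  -X*Z**2 ↦ -1·6·1·0 = 0
  -3*Y**3 ↦ -3·1·0·1 = 0
  -Y**2*Z ↦ -1·1·0·0 = 0
  Y*Z**2 ↦ 1·1·0·0 = 0
Sum: F(6, 0, 0) = (0) + (0) + (0) + (0) + (0) + (0) + (0) + (0) = 0.
Reducing mod 7: 0 ≡ 0 (mod 7).
Since F(a, b, c) ≡ 0 (mod 7), P lies on the curve.


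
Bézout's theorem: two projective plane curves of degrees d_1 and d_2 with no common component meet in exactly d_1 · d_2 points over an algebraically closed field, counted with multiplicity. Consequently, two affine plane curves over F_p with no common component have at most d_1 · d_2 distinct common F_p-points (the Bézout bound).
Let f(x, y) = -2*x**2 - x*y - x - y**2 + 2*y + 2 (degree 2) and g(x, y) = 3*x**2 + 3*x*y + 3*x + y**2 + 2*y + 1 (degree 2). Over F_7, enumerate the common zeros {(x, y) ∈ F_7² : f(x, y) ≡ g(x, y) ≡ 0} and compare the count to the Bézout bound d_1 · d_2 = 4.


Common zeros: {(3, 1), (4, 3)}; count = 2; Bézout bound = 4.

deg(f) = 2, deg(g) = 2, so Bézout bound = 4.
Scan x ∈ F_7. For each x, list the y ∈ F_7 with f(x, y) ≡ 0 and those with g(x, y) ≡ 0 (mod 7); the common zeros in that column are the intersection.
  x = 0: f ≡ 0 at y ∈ ∅; g ≡ 0 at y ∈ {6}; common: ∅.
  x = 1: f ≡ 0 at y ∈ {3, 5}; g ≡ 0 at y ∈ {0, 2}; common: ∅.
  x = 2: f ≡ 0 at y ∈ ∅; g ≡ 0 at y ∈ {1, 5}; common: ∅.
  x = 3: f ≡ 0 at y ∈ {1, 5}; g ≡ 0 at y ∈ {1, 2}; common: {1}.
  x = 4: f ≡ 0 at y ∈ {2, 3}; g ≡ 0 at y ∈ {3, 4}; common: {3}.
  x = 5: f ≡ 0 at y ∈ {2}; g ≡ 0 at y ∈ {0, 4}; common: ∅.
  x = 6: f ≡ 0 at y ∈ ∅; g ≡ 0 at y ∈ {3, 5}; common: ∅.
Collecting: common zeros = {(3, 1), (4, 3)}, so the count is 2.
Comparison with the Bézout bound: 2 ≤ 4 = deg(f)·deg(g), as expected for curves with no common component (the affine F_7-count falls short of the bound because intersections may lie at infinity, over extension fields, or carry multiplicity).


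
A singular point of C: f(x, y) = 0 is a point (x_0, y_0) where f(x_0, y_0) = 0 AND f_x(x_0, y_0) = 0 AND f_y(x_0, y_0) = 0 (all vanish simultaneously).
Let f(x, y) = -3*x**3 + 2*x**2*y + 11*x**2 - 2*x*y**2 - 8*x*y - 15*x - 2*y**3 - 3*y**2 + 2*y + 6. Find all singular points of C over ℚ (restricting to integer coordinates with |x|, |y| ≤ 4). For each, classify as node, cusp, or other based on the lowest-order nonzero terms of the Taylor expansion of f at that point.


Singular points: {(1, -1)}; classification: cusp.

Compute partial derivatives:
  f_x = -9*x**2 + 4*x*y + 22*x - 2*y**2 - 8*y - 15.
  f_y = 2*x**2 - 4*x*y - 8*x - 6*y**2 - 6*y + 2.
Scan x_0 ∈ {−4, ..., 4}. For each x_0, f_y(x_0, y) is a polynomial in y; find its integer roots y ∈ {−4, ..., 4}, then test f_x and f at those candidates.
  x = -4: f_y(-4, y) = -6*y**2 + 10*y + 66; no integer root y with |y| ≤ 4.
  x = -3: f_y(-3, y) = -6*y**2 + 6*y + 44; no integer root y with |y| ≤ 4.
  x = -2: f_y(-2, y) = -6*y**2 + 2*y + 26; no integer root y with |y| ≤ 4.
  x = -1: f_y(-1, y) = -6*y**2 - 2*y + 12; no integer root y with |y| ≤ 4.
  x = 0: f_y(0, y) = -6*y**2 - 6*y + 2; no integer root y with |y| ≤ 4.
  x = 1: f_y(1, y) = -6*y**2 - 10*y - 4; vanishes at y ∈ {-1}. (1, -1): f_x = 0, f = 0 — SINGULAR.
  x = 2: f_y(2, y) = -6*y**2 - 14*y - 6; no integer root y with |y| ≤ 4.
  x = 3: f_y(3, y) = -6*y**2 - 18*y - 4; no integer root y with |y| ≤ 4.
  x = 4: f_y(4, y) = -6*y**2 - 22*y + 2; no integer root y with |y| ≤ 4.
Only singular point on the grid: (1, -1).
Classify: substitute x = 1 + u, y = -1 + v and expand: f = -3*u**3 + 2*u**2*v - 2*u*v**2 - 2*v**3 + v**2.
No constant or linear terms (consistent with a singular point). Quadratic part: v**2. Cubic part: -3*u**3 + 2*u**2*v - 2*u*v**2 - 2*v**3.
The quadratic part v**2 is a perfect square, so there is a single (double) tangent line v = 0, i.e. y = -1. Restricting the cubic part to that line (v = 0) leaves -3*u**3 ≠ 0, so f is not divisible by v and the branch is v² ≈ 3*u**3 to lowest order — this is a cusp.
Classification: cusp.


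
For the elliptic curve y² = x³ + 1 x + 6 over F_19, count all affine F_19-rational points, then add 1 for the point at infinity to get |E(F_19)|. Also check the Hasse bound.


Affine points = {(0, 5), (0, 14), (2, 4), (2, 15), (3, 6), (3, 13), (4, 6), (4, 13), (6, 0), (10, 3), (10, 16), (12, 6), (12, 13), (14, 3), (14, 16), (18, 2), (18, 17)}; affine count = 17; |E(F_19)| = 18.

Discriminant check: Δ ∝ 4a³ + 27b² = 4·1³ + 27·6² = 4·1 + 27·36 ≡ 7 (mod 19). Nonzero ⇒ E is nonsingular.
For each x ∈ F_19, compute rhs = x³ + 1·x + 6 mod 19, then count y ∈ F_19 with y² ≡ rhs.
  x = 0: rhs = 6, matching y values: 5, 14 (2 points).
  x = 1: rhs = 8, matching y values: none (0 points).
  x = 2: rhs = 16, matching y values: 4, 15 (2 points).
  x = 3: rhs = 17, matching y values: 6, 13 (2 points).
  x = 4: rhs = 17, matching y values: 6, 13 (2 points).
  x = 5: rhs = 3, matching y values: none (0 points).
  x = 6: rhs = 0, matching y values: 0 (1 points).
  x = 7: rhs = 14, matching y values: none (0 points).
  x = 8: rhs = 13, matching y values: none (0 points).
  x = 9: rhs = 3, matching y values: none (0 points).
  x = 10: rhs = 9, matching y values: 3, 16 (2 points).
  x = 11: rhs = 18, matching y values: none (0 points).
  x = 12: rhs = 17, matching y values: 6, 13 (2 points).
  x = 13: rhs = 12, matching y values: none (0 points).
  x = 14: rhs = 9, matching y values: 3, 16 (2 points).
  x = 15: rhs = 14, matching y values: none (0 points).
  x = 16: rhs = 14, matching y values: none (0 points).
  x = 17: rhs = 15, matching y values: none (0 points).
  x = 18: rhs = 4, matching y values: 2, 17 (2 points).
Total affine count: 17.
Full point count |E(F_19)| = 17 + 1 = 18.
Hasse bound: |18 − (19+1)| = |-2| = 2 ≤ 2√19 ≈ 8.7178 ✓.


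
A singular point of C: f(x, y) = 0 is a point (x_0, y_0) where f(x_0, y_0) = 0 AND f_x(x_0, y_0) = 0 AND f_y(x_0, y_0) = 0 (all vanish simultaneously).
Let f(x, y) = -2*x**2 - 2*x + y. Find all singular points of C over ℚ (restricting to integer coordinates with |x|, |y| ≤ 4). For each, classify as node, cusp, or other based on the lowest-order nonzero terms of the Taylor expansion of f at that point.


No singular points in the scanned grid; C is smooth there.

Compute partial derivatives:
  f_x = -4*x - 2.
  f_y = 1.
f_y = 1 is a nonzero constant, so f_y never vanishes: no point (x, y) can satisfy f = f_x = f_y = 0. In particular no (x, y) ∈ {−4, ..., 4}² is singular; the curve is smooth.


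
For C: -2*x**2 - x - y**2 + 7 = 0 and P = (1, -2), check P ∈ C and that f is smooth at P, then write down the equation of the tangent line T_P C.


Tangent line at P: -5*x + 4*y + 13 = 0.

Step 1: f(1, -2) = 0, so P lies on C.
Step 2: partial derivatives
  f_x(x, y) = -4*x - 1, f_y(x, y) = -2*y.
  f_x(P) = -5, f_y(P) = 4 (gradient nonzero, so P is smooth).
Step 3: tangent line at P: -5·(x − 1) + 4·(y − -2) = 0.
Expanding: -5*x + 4*y + 13 = 0.


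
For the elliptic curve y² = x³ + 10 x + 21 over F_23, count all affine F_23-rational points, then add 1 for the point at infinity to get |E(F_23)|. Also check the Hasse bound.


Affine points = {(1, 3), (1, 20), (2, 7), (2, 16), (3, 3), (3, 20), (5, 9), (5, 14), (9, 9), (9, 14), (11, 6), (11, 17), (12, 11), (12, 12), (13, 5), (13, 18), (15, 2), (15, 21), (19, 3), (19, 20), (21, 4), (21, 19)}; affine count = 22; |E(F_23)| = 23.

Discriminant check: Δ ∝ 4a³ + 27b² = 4·10³ + 27·21² = 4·1000 + 27·441 ≡ 14 (mod 23). Nonzero ⇒ E is nonsingular.
For each x ∈ F_23, compute rhs = x³ + 10·x + 21 mod 23, then count y ∈ F_23 with y² ≡ rhs.
  x = 0: rhs = 21, matching y values: none (0 points).
  x = 1: rhs = 9, matching y values: 3, 20 (2 points).
  x = 2: rhs = 3, matching y values: 7, 16 (2 points).
  x = 3: rhs = 9, matching y values: 3, 20 (2 points).
  x = 4: rhs = 10, matching y values: none (0 points).
  x = 5: rhs = 12, matching y values: 9, 14 (2 points).
  x = 6: rhs = 21, matching y values: none (0 points).
  x = 7: rhs = 20, matching y values: none (0 points).
  x = 8: rhs = 15, matching y values: none (0 points).
  x = 9: rhs = 12, matching y values: 9, 14 (2 points).
  x = 10: rhs = 17, matching y values: none (0 points).
  x = 11: rhs = 13, matching y values: 6, 17 (2 points).
  x = 12: rhs = 6, matching y values: 11, 12 (2 points).
  x = 13: rhs = 2, matching y values: 5, 18 (2 points).
  x = 14: rhs = 7, matching y values: none (0 points).
  x = 15: rhs = 4, matching y values: 2, 21 (2 points).
  x = 16: rhs = 22, matching y values: none (0 points).
  x = 17: rhs = 21, matching y values: none (0 points).
  x = 18: rhs = 7, matching y values: none (0 points).
  x = 19: rhs = 9, matching y values: 3, 20 (2 points).
  x = 20: rhs = 10, matching y values: none (0 points).
  x = 21: rhs = 16, matching y values: 4, 19 (2 points).
  x = 22: rhs = 10, matching y values: none (0 points).
Total affine count: 22.
Full point count |E(F_23)| = 22 + 1 = 23.
Hasse bound: |23 − (23+1)| = |-1| = 1 ≤ 2√23 ≈ 9.5917 ✓.


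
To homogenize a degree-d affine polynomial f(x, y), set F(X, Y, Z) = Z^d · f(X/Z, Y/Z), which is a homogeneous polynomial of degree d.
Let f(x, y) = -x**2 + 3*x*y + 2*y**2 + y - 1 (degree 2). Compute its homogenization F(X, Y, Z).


F(X, Y, Z) = -X**2 + 3*X*Y + 2*Y**2 + Y*Z - Z**2

deg(f) = 2.
Substitute x = X/Z, y = Y/Z into f, then multiply by Z^2.
  monomial -1·x^2·y^0 ↦ -1·X^2·Y^0·Z^0.
  monomial 3·x^1·y^1 ↦ 3·X^1·Y^1·Z^0.
  monomial 2·x^0·y^2 ↦ 2·X^0·Y^2·Z^0.
  monomial 1·x^0·y^1 ↦ 1·X^0·Y^1·Z^1.
  monomial -1·x^0·y^0 ↦ -1·X^0·Y^0·Z^2.
Collecting: F(X, Y, Z) = -X**2 + 3*X*Y + 2*Y**2 + Y*Z - Z**2.


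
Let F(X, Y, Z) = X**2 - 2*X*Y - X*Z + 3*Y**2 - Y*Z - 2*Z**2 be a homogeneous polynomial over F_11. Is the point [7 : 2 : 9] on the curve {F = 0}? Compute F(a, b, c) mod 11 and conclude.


F(7,2,9) ≡ 10 (mod 11); P is NOT on the curve.

Evaluate F(7, 2, 9) term-by-term (mod 11).
  X**2 ↦ 1·49·1·1 = 49
  -2*X*Y ↦ -2·7·2·1 = -28
  -X*Z ↦ -1·7·1·9 = -63
  3*Y**2 ↦ 3·1·4·1 = 12
  -Y*Z ↦ -1·1·2·9 = -18
  -2*Z**2 ↦ -2·1·1·81 = -162
Sum: F(7, 2, 9) = (49) + (-28) + (-63) + (12) + (-18) + (-162) = -210.
Reducing mod 11: -210 ≡ 10 (mod 11).
Since F(a, b, c) ≡ 10 ≠ 0 (mod 11), P does NOT lie on the curve.


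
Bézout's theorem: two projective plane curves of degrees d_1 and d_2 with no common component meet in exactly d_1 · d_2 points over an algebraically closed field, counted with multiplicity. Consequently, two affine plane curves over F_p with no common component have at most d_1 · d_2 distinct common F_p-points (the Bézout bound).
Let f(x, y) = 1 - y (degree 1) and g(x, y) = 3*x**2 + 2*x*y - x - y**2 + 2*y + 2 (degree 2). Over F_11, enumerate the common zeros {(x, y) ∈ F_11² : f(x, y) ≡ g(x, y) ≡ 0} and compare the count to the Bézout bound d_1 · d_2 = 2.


Common zeros: {(3, 1), (4, 1)}; count = 2; Bézout bound = 2.

deg(f) = 1, deg(g) = 2, so Bézout bound = 2.
Scan x ∈ F_11. For each x, list the y ∈ F_11 with f(x, y) ≡ 0 and those with g(x, y) ≡ 0 (mod 11); the common zeros in that column are the intersection.
  x = 0: f ≡ 0 at y ∈ {1}; g ≡ 0 at y ∈ {6, 7}; common: ∅.
  x = 1: f ≡ 0 at y ∈ {1}; g ≡ 0 at y ∈ ∅; common: ∅.
  x = 2: f ≡ 0 at y ∈ {1}; g ≡ 0 at y ∈ ∅; common: ∅.
  x = 3: f ≡ 0 at y ∈ {1}; g ≡ 0 at y ∈ {1, 7}; common: {1}.
  x = 4: f ≡ 0 at y ∈ {1}; g ≡ 0 at y ∈ {1, 9}; common: {1}.
  x = 5: f ≡ 0 at y ∈ {1}; g ≡ 0 at y ∈ {3, 9}; common: ∅.
  x = 6: f ≡ 0 at y ∈ {1}; g ≡ 0 at y ∈ ∅; common: ∅.
  x = 7: f ≡ 0 at y ∈ {1}; g ≡ 0 at y ∈ ∅; common: ∅.
  x = 8: f ≡ 0 at y ∈ {1}; g ≡ 0 at y ∈ {3, 4}; common: ∅.
  x = 9: f ≡ 0 at y ∈ {1}; g ≡ 0 at y ∈ ∅; common: ∅.
  x = 10: f ≡ 0 at y ∈ {1}; g ≡ 0 at y ∈ ∅; common: ∅.
Collecting: common zeros = {(3, 1), (4, 1)}, so the count is 2.
Comparison with the Bézout bound: 2 ≤ 2 = deg(f)·deg(g), as expected for curves with no common component (the bound is attained).


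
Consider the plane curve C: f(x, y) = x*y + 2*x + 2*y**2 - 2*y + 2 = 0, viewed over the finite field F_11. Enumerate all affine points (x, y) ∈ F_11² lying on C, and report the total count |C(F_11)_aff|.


Affine F_11-points: {(3, 1), (3, 4), (4, 2), (4, 8), (5, 5), (5, 10), (6, 3), (6, 6), (10, 0), (10, 7)}; count = 10.

For each of the 121 pairs (x, y) ∈ F_11², evaluate f(x, y) mod 11. Record the zeros.
  x = 0: [0↦2, 1↦2, 2↦6, 3↦3, 4↦4, 5↦9, 6↦7, 7↦9, 8↦4, 9↦3, 10↦6]  zeros at y ∈ ∅
  x = 1: [0↦4, 1↦5, 2↦10, 3↦8, 4↦10, 5↦5, 6↦4, 7↦7, 8↦3, 9↦3, 10↦7]  zeros at y ∈ ∅
  x = 2: [0↦6, 1↦8, 2↦3, 3↦2, 4↦5, 5↦1, 6↦1, 7↦5, 8↦2, 9↦3, 10↦8]  zeros at y ∈ ∅
  x = 3: [0↦8, 1↦0, 2↦7, 3↦7, 4↦0, 5↦8, 6↦9, 7↦3, 8↦1, 9↦3, 10↦9]  zeros at y ∈ {1, 4}
  x = 4: [0↦10, 1↦3, 2↦0, 3↦1, 4↦6, 5↦4, 6↦6, 7↦1, 8↦0, 9↦3, 10↦10]  zeros at y ∈ {2, 8}
  x = 5: [0↦1, 1↦6, 2↦4, 3↦6, 4↦1, 5↦0, 6↦3, 7↦10, 8↦10, 9↦3, 10↦0]  zeros at y ∈ {5, 10}
  x = 6: [0↦3, 1↦9, 2↦8, 3↦0, 4↦7, 5↦7, 6↦0, 7↦8, 8↦9, 9↦3, 10↦1]  zeros at y ∈ {3, 6}
  x = 7: [0↦5, 1↦1, 2↦1, 3↦5, 4↦2, 5↦3, 6↦8, 7↦6, 8↦8, 9↦3, 10↦2]  zeros at y ∈ ∅
  x = 8: [0↦7, 1↦4, 2↦5, 3↦10, 4↦8, 5↦10, 6↦5, 7↦4, 8↦7, 9↦3, 10↦3]  zeros at y ∈ ∅
  x = 9: [0↦9, 1↦7, 2↦9, 3↦4, 4↦3, 5↦6, 6↦2, 7↦2, 8↦6, 9↦3, 10↦4]  zeros at y ∈ ∅
  x = 10: [0↦0, 1↦10, 2↦2, 3↦9, 4↦9, 5↦2, 6↦10, 7↦0, 8↦5, 9↦3, 10↦5]  zeros at y ∈ {0, 7}
Collecting zeros: affine points = {(3, 1), (3, 4), (4, 2), (4, 8), (5, 5), (5, 10), (6, 3), (6, 6), (10, 0), (10, 7)}.
Total count |C(F_11)_aff| = 10.
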